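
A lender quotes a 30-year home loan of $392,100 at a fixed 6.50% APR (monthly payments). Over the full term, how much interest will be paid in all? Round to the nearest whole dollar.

Monthly rate = 6.5%/12 = 0.0054167; payment = 392,100 × 0.0054167 / (1 − (1+0.0054167)^−360) = $2,478.34.
Total paid = 360 × $2,478.34 = $892,202.40; interest = $892,202.40 − $392,100 = $500,102.40.

$500,102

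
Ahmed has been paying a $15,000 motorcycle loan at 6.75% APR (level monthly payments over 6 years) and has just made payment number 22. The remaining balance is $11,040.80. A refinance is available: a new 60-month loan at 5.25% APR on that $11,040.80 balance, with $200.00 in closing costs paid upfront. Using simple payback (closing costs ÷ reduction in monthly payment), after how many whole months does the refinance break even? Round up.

5 months

Current payment = 15,000 × 6.75%/12 / (1 − (1+0.0056250)^−72) = $253.94.
Refinanced payment = 11,040.80 × 0.0043750 / (1 − (1+0.0043750)^−60) = $209.62.
Monthly savings = $253.94 − $209.62 = $44.32.
Break-even = $200.00 / $44.32 = 4.51 → 5 months.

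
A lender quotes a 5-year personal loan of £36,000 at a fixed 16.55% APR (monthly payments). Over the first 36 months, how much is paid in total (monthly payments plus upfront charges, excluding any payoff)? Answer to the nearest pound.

£31,896

At 16.55% the monthly rate is 0.0137917, so the payment is 36,000 × 0.0137917 / (1 − 1.0137917^−60) = £886.01.
Total outlay = 36 × £886.01 = £31,896.36.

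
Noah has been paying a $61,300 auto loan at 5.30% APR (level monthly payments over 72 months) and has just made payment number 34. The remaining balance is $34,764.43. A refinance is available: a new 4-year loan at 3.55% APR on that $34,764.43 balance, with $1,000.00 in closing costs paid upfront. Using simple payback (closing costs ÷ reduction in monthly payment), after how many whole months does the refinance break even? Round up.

5 months

Current payment = 61,300 × 5.3%/12 / (1 − (1+0.0044167)^−72) = $995.79.
Refinanced payment = 34,764.43 × 0.0029583 / (1 − (1+0.0029583)^−48) = $777.97.
Monthly savings = $995.79 − $777.97 = $217.82.
Break-even = $1,000.00 / $217.82 = 4.59 → 5 months.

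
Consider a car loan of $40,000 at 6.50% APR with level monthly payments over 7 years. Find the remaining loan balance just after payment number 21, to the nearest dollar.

$31,632

With monthly rate i = 6.5%/12 = 0.0054167, the balance after k of n payments is P · [(1+i)^n − (1+i)^k] / [(1+i)^n − 1].
(1+0.0054167)^84 = 1.57423925 and (1+0.0054167)^21 = 1.12012808, so the balance is 40,000 × (1.57423925 − 1.12012808) / (1.57423925 − 1) = $31,632.19.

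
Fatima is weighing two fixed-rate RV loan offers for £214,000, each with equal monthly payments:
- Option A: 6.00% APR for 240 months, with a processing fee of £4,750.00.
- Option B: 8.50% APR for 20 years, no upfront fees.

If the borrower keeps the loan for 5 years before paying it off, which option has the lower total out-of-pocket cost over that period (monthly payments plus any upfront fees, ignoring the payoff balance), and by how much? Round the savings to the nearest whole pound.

Option A: at 6.00% the monthly rate is 0.0050000, so the payment is 214,000 × 0.0050000 / (1 − 1.0050000^−240) = £1,533.16.
Option B: at 8.50% the monthly rate is 0.0070833, so the payment is 214,000 × 0.0070833 / (1 − 1.0070833^−240) = £1,857.14.
Over 60 months: Option A costs 60 × £1,533.16 + £4,750.00 = £96,739.60; Option B costs 60 × £1,857.14 = £111,428.40.
Option A is cheaper by £111,428.40 − £96,739.60 = £14,688.80.

Option A by £14,689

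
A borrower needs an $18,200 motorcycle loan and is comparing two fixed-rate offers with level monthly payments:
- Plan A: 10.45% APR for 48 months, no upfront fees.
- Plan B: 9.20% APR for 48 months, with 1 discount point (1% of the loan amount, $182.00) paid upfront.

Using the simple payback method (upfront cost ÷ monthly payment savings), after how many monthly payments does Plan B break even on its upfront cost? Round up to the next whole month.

Plan A: at 10.45% the monthly rate is 0.0087083, so the payment is 18,200 × 0.0087083 / (1 − 1.0087083^−48) = $465.54.
Plan B: at 9.20% the monthly rate is 0.0076667, so the payment is 18,200 × 0.0076667 / (1 − 1.0076667^−48) = $454.64.
Monthly savings = $465.54 − $454.64 = $10.90.
Break-even = $182.00 / $10.90 = 16.70 → 17 months.

17 months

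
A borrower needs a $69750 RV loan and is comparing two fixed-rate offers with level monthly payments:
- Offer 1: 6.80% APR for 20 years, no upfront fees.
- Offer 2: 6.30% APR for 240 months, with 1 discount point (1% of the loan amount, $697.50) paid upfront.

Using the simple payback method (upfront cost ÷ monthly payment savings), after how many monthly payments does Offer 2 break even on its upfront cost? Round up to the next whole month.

Offer 1: at 6.80% the monthly rate is 0.0056667, so the payment is 69,750 × 0.0056667 / (1 − 1.0056667^−240) = $532.43.
Offer 2: monthly rate = 6.3%/12 = 0.0052500; payment = 69,750 × 0.0052500 / (1 − (1+0.0052500)^−240) = $511.86.
Monthly savings = $532.43 − $511.86 = $20.57.
Break-even = $697.50 / $20.57 = 33.91 → 34 months.

34 months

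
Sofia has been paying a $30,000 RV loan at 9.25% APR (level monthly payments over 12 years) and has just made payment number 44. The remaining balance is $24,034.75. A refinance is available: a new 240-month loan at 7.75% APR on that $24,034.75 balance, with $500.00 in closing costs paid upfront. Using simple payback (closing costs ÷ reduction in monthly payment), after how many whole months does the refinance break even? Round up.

Current payment = 30,000 × 9.25%/12 / (1 − (1+0.0077083)^−144) = $345.65.
Refinanced payment = 24,034.75 × 0.0064583 / (1 − (1+0.0064583)^−240) = $197.31.
Monthly savings = $345.65 − $197.31 = $148.34.
Break-even = $500.00 / $148.34 = 3.37 → 4 months.

4 months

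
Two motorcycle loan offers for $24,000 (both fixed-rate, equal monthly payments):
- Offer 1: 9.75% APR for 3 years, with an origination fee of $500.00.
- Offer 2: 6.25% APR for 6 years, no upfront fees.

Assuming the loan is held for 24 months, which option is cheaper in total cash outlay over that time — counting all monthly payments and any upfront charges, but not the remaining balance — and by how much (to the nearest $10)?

Offer 2 by $9,400

Offer 1: at 9.75% the monthly rate is 0.0081250, so the payment is 24,000 × 0.0081250 / (1 − 1.0081250^−36) = $771.60.
Offer 2: monthly rate = 6.25%/12 = 0.0052083; payment = 24,000 × 0.0052083 / (1 − (1+0.0052083)^−72) = $400.59.
Over 24 months: Offer 1 costs 24 × $771.60 + $500.00 = $19,018.40; Offer 2 costs 24 × $400.59 = $9,614.16.
Offer 2 is cheaper by $19,018.40 − $9,614.16 = $9,404.24.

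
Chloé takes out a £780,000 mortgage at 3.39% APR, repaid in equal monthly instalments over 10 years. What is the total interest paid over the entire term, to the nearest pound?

At 3.39% the monthly rate is 0.0028250, so the payment is 780,000 × 0.0028250 / (1 − 1.0028250^−120) = £7,672.97.
Total paid = 120 × £7,672.97 = £920,756.40; interest = £920,756.40 − £780,000 = £140,756.40.

£140,756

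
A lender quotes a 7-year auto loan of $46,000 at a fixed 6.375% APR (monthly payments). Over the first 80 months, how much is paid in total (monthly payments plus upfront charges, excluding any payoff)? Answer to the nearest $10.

$54,420

At 6.375% the monthly rate is 0.0053125, so the payment is 46,000 × 0.0053125 / (1 − 1.0053125^−84) = $680.29.
Total outlay = 80 × $680.29 = $54,423.20.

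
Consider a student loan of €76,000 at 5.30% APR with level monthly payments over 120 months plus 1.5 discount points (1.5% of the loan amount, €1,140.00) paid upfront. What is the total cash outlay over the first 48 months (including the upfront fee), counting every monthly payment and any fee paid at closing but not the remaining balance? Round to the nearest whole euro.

€40,370

Monthly rate = 5.3%/12 = 0.0044167; payment = 76,000 × 0.0044167 / (1 − (1+0.0044167)^−120) = €817.29.
Total outlay = 48 × €817.29 + €1,140.00 = €40,369.92.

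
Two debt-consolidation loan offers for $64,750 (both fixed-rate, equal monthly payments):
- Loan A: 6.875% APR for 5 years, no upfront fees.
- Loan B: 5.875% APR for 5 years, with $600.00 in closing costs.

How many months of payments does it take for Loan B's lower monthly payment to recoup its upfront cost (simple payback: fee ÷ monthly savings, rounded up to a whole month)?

Loan A: monthly rate = 6.875%/12 = 0.0057292; payment = 64,750 × 0.0057292 / (1 − (1+0.0057292)^−60) = $1,278.31.
Loan B: monthly rate = 5.875%/12 = 0.0048958; payment = 64,750 × 0.0048958 / (1 − (1+0.0048958)^−60) = $1,248.04.
Monthly savings = $1,278.31 − $1,248.04 = $30.27.
Break-even = $600.00 / $30.27 = 19.82 → 20 months.

20 months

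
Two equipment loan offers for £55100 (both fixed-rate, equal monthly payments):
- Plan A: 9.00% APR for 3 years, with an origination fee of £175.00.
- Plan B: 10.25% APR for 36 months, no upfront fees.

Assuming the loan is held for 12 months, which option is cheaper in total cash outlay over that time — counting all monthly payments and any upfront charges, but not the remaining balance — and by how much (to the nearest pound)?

Plan A by £212

Plan A: at 9.00% the monthly rate is 0.0075000, so the payment is 55,100 × 0.0075000 / (1 − 1.0075000^−36) = £1,752.17.
Plan B: monthly rate = 10.25%/12 = 0.0085417; payment = 55,100 × 0.0085417 / (1 − (1+0.0085417)^−36) = £1,784.40.
Over 12 months: Plan A costs 12 × £1,752.17 + £175.00 = £21,201.04; Plan B costs 12 × £1,784.40 = £21,412.80.
Plan A is cheaper by £21,412.80 − £21,201.04 = £211.76.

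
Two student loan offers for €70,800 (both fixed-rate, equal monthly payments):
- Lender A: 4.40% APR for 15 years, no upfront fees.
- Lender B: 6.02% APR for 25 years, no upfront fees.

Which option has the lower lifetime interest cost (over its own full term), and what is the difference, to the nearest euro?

Lender A by €40,269

Lender A: at 4.40% the monthly rate is 0.0036667, so the payment is 70,800 × 0.0036667 / (1 − 1.0036667^−180) = €538.00.
Total interest on Lender A = 180 × €538.00 − €70,800 = €26,040.00.
Lender B: at 6.02% the monthly rate is 0.0050167, so the payment is 70,800 × 0.0050167 / (1 − 1.0050167^−300) = €457.03.
Total interest on Lender B = 300 × €457.03 − €70,800 = €66,309.00.
Lender A is lower by €40,269.00.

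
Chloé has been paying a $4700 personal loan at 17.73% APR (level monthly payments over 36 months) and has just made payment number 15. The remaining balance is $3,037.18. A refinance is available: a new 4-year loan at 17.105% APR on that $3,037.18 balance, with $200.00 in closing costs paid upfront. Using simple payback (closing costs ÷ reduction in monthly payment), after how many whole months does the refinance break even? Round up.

3 months

Current payment = 4,700 × 17.73%/12 / (1 − (1+0.0147750)^−36) = $169.28.
Refinanced payment = 3,037.18 × 0.0142542 / (1 − (1+0.0142542)^−48) = $87.80.
Monthly savings = $169.28 − $87.80 = $81.48.
Break-even = $200.00 / $81.48 = 2.45 → 3 months.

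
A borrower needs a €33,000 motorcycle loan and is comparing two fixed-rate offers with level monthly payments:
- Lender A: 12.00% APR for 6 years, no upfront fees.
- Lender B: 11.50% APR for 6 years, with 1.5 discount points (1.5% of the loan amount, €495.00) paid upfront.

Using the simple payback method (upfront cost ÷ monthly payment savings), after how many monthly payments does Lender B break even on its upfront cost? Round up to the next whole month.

Lender A: at 12.00% the monthly rate is 0.0100000, so the payment is 33,000 × 0.0100000 / (1 − 1.0100000^−72) = €645.16.
Lender B: monthly rate = 11.5%/12 = 0.0095833; payment = 33,000 × 0.0095833 / (1 − (1+0.0095833)^−72) = €636.61.
Monthly savings = €645.16 − €636.61 = €8.55.
Break-even = €495.00 / €8.55 = 57.89 → 58 months.

58 months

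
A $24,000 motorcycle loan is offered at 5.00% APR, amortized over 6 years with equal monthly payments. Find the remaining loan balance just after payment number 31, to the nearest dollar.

With monthly rate i = 5%/12 = 0.0041667, the balance after k of n payments is P · [(1+i)^n − (1+i)^k] / [(1+i)^n − 1].
(1+0.0041667)^72 = 1.34901774 and (1+0.0041667)^31 = 1.13757444, so the balance is 24,000 × (1.34901774 − 1.13757444) / (1.34901774 − 1) = $14,539.77.

$14,540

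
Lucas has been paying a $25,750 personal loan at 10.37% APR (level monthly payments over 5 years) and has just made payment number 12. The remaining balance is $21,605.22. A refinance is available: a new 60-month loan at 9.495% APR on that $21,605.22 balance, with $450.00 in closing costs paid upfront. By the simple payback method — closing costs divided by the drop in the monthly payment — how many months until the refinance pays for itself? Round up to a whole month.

Current payment = 25,750 × 10.37%/12 / (1 − (1+0.0086417)^−60) = $551.81.
Refinanced payment = 21,605.22 × 0.0079125 / (1 − (1+0.0079125)^−60) = $453.70.
Monthly savings = $551.81 − $453.70 = $98.11.
Break-even = $450.00 / $98.11 = 4.59 → 5 months.

5 months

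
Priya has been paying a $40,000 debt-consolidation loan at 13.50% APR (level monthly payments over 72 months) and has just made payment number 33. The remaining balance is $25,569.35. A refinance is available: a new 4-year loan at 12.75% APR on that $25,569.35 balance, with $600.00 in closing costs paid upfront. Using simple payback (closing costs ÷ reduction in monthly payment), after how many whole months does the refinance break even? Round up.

Current payment = 40,000 × 13.5%/12 / (1 − (1+0.0112500)^−72) = $813.56.
Refinanced payment = 25,569.35 × 0.0106250 / (1 − (1+0.0106250)^−48) = $682.79.
Monthly savings = $813.56 − $682.79 = $130.77.
Break-even = $600.00 / $130.77 = 4.59 → 5 months.

5 months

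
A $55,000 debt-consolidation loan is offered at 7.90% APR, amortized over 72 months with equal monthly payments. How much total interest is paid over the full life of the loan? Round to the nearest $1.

Monthly rate = 7.9%/12 = 0.0065833; payment = 55,000 × 0.0065833 / (1 − (1+0.0065833)^−72) = $961.64.
Total paid = 72 × $961.64 = $69,238.08; interest = $69,238.08 − $55,000 = $14,238.08.

$14,238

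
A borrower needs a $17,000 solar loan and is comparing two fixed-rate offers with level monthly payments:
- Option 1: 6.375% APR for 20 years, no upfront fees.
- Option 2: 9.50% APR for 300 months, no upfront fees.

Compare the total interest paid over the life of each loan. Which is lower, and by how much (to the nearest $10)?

Option 1 by $14,440

Option 1: monthly rate = 6.375%/12 = 0.0053125; payment = 17,000 × 0.0053125 / (1 − (1+0.0053125)^−240) = $125.50.
Total interest on Option 1 = 240 × $125.50 − $17,000 = $13,120.00.
Option 2: monthly rate = 9.5%/12 = 0.0079167; payment = 17,000 × 0.0079167 / (1 − (1+0.0079167)^−300) = $148.53.
Total interest on Option 2 = 300 × $148.53 − $17,000 = $27,559.00.
Option 1 is lower by $14,439.00.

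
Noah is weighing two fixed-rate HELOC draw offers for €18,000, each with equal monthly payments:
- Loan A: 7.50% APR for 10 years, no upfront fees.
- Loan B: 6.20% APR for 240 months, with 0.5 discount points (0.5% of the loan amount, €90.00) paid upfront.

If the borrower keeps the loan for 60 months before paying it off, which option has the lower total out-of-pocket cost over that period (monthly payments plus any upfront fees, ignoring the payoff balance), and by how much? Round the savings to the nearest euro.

Loan A: monthly rate = 7.5%/12 = 0.0062500; payment = 18,000 × 0.0062500 / (1 − (1+0.0062500)^−120) = €213.66.
Loan B: at 6.20% the monthly rate is 0.0051667, so the payment is 18,000 × 0.0051667 / (1 − 1.0051667^−240) = €131.04.
Over 60 months: Loan A costs 60 × €213.66 = €12,819.60; Loan B costs 60 × €131.04 + €90.00 = €7,952.40.
Loan B is cheaper by €12,819.60 − €7,952.40 = €4,867.20.

Loan B by €4,867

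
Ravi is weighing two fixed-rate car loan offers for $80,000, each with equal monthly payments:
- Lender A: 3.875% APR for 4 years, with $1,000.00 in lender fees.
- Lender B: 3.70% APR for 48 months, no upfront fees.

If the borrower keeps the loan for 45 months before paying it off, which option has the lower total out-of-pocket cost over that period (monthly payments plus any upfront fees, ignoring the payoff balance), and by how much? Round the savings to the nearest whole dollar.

Lender B by $1,281

Lender A: at 3.875% the monthly rate is 0.0032292, so the payment is 80,000 × 0.0032292 / (1 − 1.0032292^−48) = $1,801.85.
Lender B: at 3.70% the monthly rate is 0.0030833, so the payment is 80,000 × 0.0030833 / (1 − 1.0030833^−48) = $1,795.60.
Over 45 months: Lender A costs 45 × $1,801.85 + $1,000.00 = $82,083.25; Lender B costs 45 × $1,795.60 = $80,802.00.
Lender B is cheaper by $82,083.25 − $80,802.00 = $1,281.25.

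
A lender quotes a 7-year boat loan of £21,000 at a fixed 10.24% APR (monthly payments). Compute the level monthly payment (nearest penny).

£351.23

Monthly rate = 10.24%/12 = 0.0085333; payment = 21,000 × 0.0085333 / (1 − (1+0.0085333)^−84) = £351.23.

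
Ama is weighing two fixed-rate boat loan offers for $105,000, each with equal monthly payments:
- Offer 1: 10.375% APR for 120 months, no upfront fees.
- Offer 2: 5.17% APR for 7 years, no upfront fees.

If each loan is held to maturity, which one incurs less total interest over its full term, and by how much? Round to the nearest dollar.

Offer 1: at 10.375% the monthly rate is 0.0086458, so the payment is 105,000 × 0.0086458 / (1 − 1.0086458^−120) = $1,409.48.
Total interest on Offer 1 = 120 × $1,409.48 − $105,000 = $64,137.60.
Offer 2: at 5.17% the monthly rate is 0.0043083, so the payment is 105,000 × 0.0043083 / (1 − 1.0043083^−84) = $1,492.46.
Total interest on Offer 2 = 84 × $1,492.46 − $105,000 = $20,366.64.
Offer 2 is lower by $43,770.96.

Offer 2 by $43,771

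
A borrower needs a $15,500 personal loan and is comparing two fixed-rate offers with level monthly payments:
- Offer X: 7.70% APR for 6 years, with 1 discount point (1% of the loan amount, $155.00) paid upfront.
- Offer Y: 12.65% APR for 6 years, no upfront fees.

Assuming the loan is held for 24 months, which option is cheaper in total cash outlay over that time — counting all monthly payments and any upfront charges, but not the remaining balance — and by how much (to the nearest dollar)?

Offer X by $776

Offer X: at 7.70% the monthly rate is 0.0064167, so the payment is 15,500 × 0.0064167 / (1 − 1.0064167^−72) = $269.50.
Offer Y: monthly rate = 12.65%/12 = 0.0105417; payment = 15,500 × 0.0105417 / (1 − (1+0.0105417)^−72) = $308.29.
Over 24 months: Offer X costs 24 × $269.50 + $155.00 = $6,623.00; Offer Y costs 24 × $308.29 = $7,398.96.
Offer X is cheaper by $7,398.96 − $6,623.00 = $775.96.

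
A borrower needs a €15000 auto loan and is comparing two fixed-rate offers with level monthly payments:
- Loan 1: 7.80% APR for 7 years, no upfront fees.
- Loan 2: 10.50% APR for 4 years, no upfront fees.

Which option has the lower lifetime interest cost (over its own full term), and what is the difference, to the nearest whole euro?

Loan 2 by €1,079

Loan 1: monthly rate = 7.8%/12 = 0.0065000; payment = 15,000 × 0.0065000 / (1 − (1+0.0065000)^−84) = €232.30.
Total interest on Loan 1 = 84 × €232.30 − €15,000 = €4,513.20.
Loan 2: at 10.50% the monthly rate is 0.0087500, so the payment is 15,000 × 0.0087500 / (1 − 1.0087500^−48) = €384.05.
Total interest on Loan 2 = 48 × €384.05 − €15,000 = €3,434.40.
Loan 2 is lower by €1,078.80.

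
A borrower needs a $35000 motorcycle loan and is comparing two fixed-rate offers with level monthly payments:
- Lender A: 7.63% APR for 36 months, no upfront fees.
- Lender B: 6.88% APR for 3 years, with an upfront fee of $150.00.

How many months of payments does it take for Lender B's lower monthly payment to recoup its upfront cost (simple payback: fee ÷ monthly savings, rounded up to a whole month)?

Lender A: monthly rate = 7.63%/12 = 0.0063583; payment = 35,000 × 0.0063583 / (1 − (1+0.0063583)^−36) = $1,090.81.
Lender B: monthly rate = 6.88%/12 = 0.0057333; payment = 35,000 × 0.0057333 / (1 − (1+0.0057333)^−36) = $1,078.78.
Monthly savings = $1,090.81 − $1,078.78 = $12.03.
Break-even = $150.00 / $12.03 = 12.47 → 13 months.

13 months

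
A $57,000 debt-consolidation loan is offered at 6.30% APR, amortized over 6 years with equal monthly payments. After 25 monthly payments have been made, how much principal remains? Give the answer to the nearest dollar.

$39,591

With monthly rate i = 6.3%/12 = 0.0052500, the balance after k of n payments is P · [(1+i)^n − (1+i)^k] / [(1+i)^n − 1].
(1+0.0052500)^72 = 1.45792065 and (1+0.0052500)^25 = 1.13986139, so the balance is 57,000 × (1.45792065 − 1.13986139) / (1.45792065 − 1) = $39,590.65.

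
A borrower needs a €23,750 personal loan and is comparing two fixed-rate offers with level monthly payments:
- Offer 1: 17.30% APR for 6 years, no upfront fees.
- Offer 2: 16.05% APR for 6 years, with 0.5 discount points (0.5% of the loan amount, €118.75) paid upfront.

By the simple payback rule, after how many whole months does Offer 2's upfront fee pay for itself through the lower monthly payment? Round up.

8 months

Offer 1: monthly rate = 17.3%/12 = 0.0144167; payment = 23,750 × 0.0144167 / (1 − (1+0.0144167)^−72) = €532.33.
Offer 2: monthly rate = 16.05%/12 = 0.0133750; payment = 23,750 × 0.0133750 / (1 − (1+0.0133750)^−72) = €515.84.
Monthly savings = €532.33 − €515.84 = €16.49.
Break-even = €118.75 / €16.49 = 7.20 → 8 months.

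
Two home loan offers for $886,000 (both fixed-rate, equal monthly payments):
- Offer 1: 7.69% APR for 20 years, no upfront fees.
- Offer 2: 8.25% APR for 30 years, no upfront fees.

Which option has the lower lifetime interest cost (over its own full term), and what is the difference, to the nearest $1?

Offer 1: at 7.69% the monthly rate is 0.0064083, so the payment is 886,000 × 0.0064083 / (1 − 1.0064083^−240) = $7,240.84.
Total interest on Offer 1 = 240 × $7,240.84 − $886,000 = $851,801.60.
Offer 2: at 8.25% the monthly rate is 0.0068750, so the payment is 886,000 × 0.0068750 / (1 − 1.0068750^−360) = $6,656.22.
Total interest on Offer 2 = 360 × $6,656.22 − $886,000 = $1,510,239.20.
Offer 1 is lower by $658,437.60.

Offer 1 by $658,438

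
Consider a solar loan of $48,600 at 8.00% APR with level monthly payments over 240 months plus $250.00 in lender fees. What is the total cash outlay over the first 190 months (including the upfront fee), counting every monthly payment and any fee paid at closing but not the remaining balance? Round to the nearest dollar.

At 8.00% the monthly rate is 0.0066667, so the payment is 48,600 × 0.0066667 / (1 − 1.0066667^−240) = $406.51.
Total outlay = 190 × $406.51 + $250.00 = $77,486.90.

$77,487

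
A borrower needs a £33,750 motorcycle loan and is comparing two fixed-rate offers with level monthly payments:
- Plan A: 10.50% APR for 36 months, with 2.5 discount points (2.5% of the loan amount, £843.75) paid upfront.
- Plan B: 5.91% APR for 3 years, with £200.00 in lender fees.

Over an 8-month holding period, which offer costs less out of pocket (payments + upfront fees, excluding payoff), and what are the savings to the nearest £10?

Plan A: at 10.50% the monthly rate is 0.0087500, so the payment is 33,750 × 0.0087500 / (1 − 1.0087500^−36) = £1,096.96.
Plan B: at 5.91% the monthly rate is 0.0049250, so the payment is 33,750 × 0.0049250 / (1 − 1.0049250^−36) = £1,025.36.
Over 8 months: Plan A costs 8 × £1,096.96 + £843.75 = £9,619.43; Plan B costs 8 × £1,025.36 + £200.00 = £8,402.88.
Plan B is cheaper by £9,619.43 − £8,402.88 = £1,216.55.

Plan B by £1,220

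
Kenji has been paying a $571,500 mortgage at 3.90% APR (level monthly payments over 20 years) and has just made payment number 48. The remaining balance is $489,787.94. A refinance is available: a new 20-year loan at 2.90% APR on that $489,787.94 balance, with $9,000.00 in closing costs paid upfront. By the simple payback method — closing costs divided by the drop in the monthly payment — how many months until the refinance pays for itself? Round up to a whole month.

13 months

Current payment = 571,500 × 3.9%/12 / (1 − (1+0.0032500)^−240) = $3,433.14.
Refinanced payment = 489,787.94 × 0.0024167 / (1 − (1+0.0024167)^−240) = $2,691.90.
Monthly savings = $3,433.14 − $2,691.90 = $741.24.
Break-even = $9,000.00 / $741.24 = 12.14 → 13 months.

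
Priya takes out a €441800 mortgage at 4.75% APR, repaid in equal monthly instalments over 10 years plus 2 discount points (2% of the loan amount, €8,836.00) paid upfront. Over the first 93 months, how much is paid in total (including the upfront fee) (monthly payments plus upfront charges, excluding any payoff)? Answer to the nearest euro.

€439,628

At 4.75% the monthly rate is 0.0039583, so the payment is 441,800 × 0.0039583 / (1 − 1.0039583^−120) = €4,632.17.
Total outlay = 93 × €4,632.17 + €8,836.00 = €439,627.81.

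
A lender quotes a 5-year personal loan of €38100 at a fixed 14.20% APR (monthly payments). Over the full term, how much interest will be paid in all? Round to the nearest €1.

€15,329

At 14.20% the monthly rate is 0.0118333, so the payment is 38,100 × 0.0118333 / (1 − 1.0118333^−60) = €890.48.
Total paid = 60 × €890.48 = €53,428.80; interest = €53,428.80 − €38,100 = €15,328.80.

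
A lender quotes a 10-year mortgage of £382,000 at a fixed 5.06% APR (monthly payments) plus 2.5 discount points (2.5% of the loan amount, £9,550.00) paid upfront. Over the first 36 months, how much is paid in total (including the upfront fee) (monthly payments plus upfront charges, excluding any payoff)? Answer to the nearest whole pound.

£155,815

At 5.06% the monthly rate is 0.0042167, so the payment is 382,000 × 0.0042167 / (1 − 1.0042167^−120) = £4,062.92.
Total outlay = 36 × £4,062.92 + £9,550.00 = £155,815.12.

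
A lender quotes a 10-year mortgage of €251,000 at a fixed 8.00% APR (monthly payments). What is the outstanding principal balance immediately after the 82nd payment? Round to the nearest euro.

€101,929

With monthly rate i = 8%/12 = 0.0066667, the balance after k of n payments is P · [(1+i)^n − (1+i)^k] / [(1+i)^n − 1].
(1+0.0066667)^120 = 2.21964023 and (1+0.0066667)^82 = 1.72435403, so the balance is 251,000 × (2.21964023 − 1.72435403) / (2.21964023 − 1) = €101,929.11.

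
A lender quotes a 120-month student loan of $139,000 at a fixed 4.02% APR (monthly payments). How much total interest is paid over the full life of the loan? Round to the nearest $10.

At 4.02% the monthly rate is 0.0033500, so the payment is 139,000 × 0.0033500 / (1 − 1.0033500^−120) = $1,408.63.
Total paid = 120 × $1,408.63 = $169,035.60; interest = $169,035.60 − $139,000 = $30,035.60.

$30,040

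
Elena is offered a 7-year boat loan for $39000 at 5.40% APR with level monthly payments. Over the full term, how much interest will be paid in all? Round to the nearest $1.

$7,921

Monthly rate = 5.4%/12 = 0.0045000; payment = 39,000 × 0.0045000 / (1 − (1+0.0045000)^−84) = $558.58.
Total paid = 84 × $558.58 = $46,920.72; interest = $46,920.72 − $39,000 = $7,920.72.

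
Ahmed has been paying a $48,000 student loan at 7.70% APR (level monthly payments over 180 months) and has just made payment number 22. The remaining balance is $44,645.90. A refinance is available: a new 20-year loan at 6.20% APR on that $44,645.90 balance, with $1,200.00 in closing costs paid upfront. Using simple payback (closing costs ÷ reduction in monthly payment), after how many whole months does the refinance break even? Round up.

10 months

Current payment = 48,000 × 7.7%/12 / (1 − (1+0.0064167)^−180) = $450.44.
Refinanced payment = 44,645.90 × 0.0051667 / (1 − (1+0.0051667)^−240) = $325.03.
Monthly savings = $450.44 − $325.03 = $125.41.
Break-even = $1,200.00 / $125.41 = 9.57 → 10 months.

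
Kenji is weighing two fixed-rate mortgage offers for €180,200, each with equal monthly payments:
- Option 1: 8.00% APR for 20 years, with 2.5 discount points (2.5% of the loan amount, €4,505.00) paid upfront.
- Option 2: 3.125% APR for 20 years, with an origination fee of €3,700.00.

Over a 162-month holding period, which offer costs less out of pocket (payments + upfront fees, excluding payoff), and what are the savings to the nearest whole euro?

Option 1: at 8.00% the monthly rate is 0.0066667, so the payment is 180,200 × 0.0066667 / (1 − 1.0066667^−240) = €1,507.27.
Option 2: monthly rate = 3.125%/12 = 0.0026042; payment = 180,200 × 0.0026042 / (1 − (1+0.0026042)^−240) = €1,010.70.
Over 162 months: Option 1 costs 162 × €1,507.27 + €4,505.00 = €248,682.74; Option 2 costs 162 × €1,010.70 + €3,700.00 = €167,433.40.
Option 2 is cheaper by €248,682.74 − €167,433.40 = €81,249.34.

Option 2 by €81,249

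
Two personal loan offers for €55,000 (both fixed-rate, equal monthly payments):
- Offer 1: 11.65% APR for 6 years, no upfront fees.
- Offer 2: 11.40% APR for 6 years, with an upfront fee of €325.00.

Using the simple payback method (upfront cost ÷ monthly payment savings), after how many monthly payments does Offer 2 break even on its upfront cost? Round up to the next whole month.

46 months

Offer 1: monthly rate = 11.65%/12 = 0.0097083; payment = 55,000 × 0.0097083 / (1 − (1+0.0097083)^−72) = €1,065.28.
Offer 2: at 11.40% the monthly rate is 0.0095000, so the payment is 55,000 × 0.0095000 / (1 − 1.0095000^−72) = €1,058.18.
Monthly savings = €1,065.28 − €1,058.18 = €7.10.
Break-even = €325.00 / €7.10 = 45.77 → 46 months.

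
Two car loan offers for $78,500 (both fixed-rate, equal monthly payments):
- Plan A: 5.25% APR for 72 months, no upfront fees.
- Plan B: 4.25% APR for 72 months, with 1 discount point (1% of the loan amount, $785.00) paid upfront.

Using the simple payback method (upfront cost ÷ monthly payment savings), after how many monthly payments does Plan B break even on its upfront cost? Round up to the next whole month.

22 months

Plan A: at 5.25% the monthly rate is 0.0043750, so the payment is 78,500 × 0.0043750 / (1 − 1.0043750^−72) = $1,273.36.
Plan B: monthly rate = 4.25%/12 = 0.0035417; payment = 78,500 × 0.0035417 / (1 − (1+0.0035417)^−72) = $1,237.11.
Monthly savings = $1,273.36 − $1,237.11 = $36.25.
Break-even = $785.00 / $36.25 = 21.66 → 22 months.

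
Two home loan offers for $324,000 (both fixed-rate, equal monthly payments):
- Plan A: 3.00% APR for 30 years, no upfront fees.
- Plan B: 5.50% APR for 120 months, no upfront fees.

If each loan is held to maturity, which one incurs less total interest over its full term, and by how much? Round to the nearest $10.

Plan A: monthly rate = 3%/12 = 0.0025000; payment = 324,000 × 0.0025000 / (1 − (1+0.0025000)^−360) = $1,366.00.
Total interest on Plan A = 360 × $1,366.00 − $324,000 = $167,760.00.
Plan B: monthly rate = 5.5%/12 = 0.0045833; payment = 324,000 × 0.0045833 / (1 − (1+0.0045833)^−120) = $3,516.25.
Total interest on Plan B = 120 × $3,516.25 − $324,000 = $97,950.00.
Plan B is lower by $69,810.00.

Plan B by $69,810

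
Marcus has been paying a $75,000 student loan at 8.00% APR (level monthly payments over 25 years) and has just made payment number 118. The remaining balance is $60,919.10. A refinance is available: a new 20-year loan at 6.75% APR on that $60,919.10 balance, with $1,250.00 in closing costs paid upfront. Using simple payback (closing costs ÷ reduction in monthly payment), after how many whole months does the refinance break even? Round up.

Current payment = 75,000 × 8%/12 / (1 − (1+0.0066667)^−300) = $578.86.
Refinanced payment = 60,919.10 × 0.0056250 / (1 − (1+0.0056250)^−240) = $463.21.
Monthly savings = $578.86 − $463.21 = $115.65.
Break-even = $1,250.00 / $115.65 = 10.81 → 11 months.

11 months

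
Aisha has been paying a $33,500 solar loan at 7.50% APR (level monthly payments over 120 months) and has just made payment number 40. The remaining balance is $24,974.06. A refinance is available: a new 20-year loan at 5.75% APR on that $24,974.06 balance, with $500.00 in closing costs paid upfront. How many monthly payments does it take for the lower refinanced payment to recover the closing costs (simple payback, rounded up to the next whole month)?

3 months

Current payment = 33,500 × 7.5%/12 / (1 − (1+0.0062500)^−120) = $397.65.
Refinanced payment = 24,974.06 × 0.0047917 / (1 − (1+0.0047917)^−240) = $175.34.
Monthly savings = $397.65 − $175.34 = $222.31.
Break-even = $500.00 / $222.31 = 2.25 → 3 months.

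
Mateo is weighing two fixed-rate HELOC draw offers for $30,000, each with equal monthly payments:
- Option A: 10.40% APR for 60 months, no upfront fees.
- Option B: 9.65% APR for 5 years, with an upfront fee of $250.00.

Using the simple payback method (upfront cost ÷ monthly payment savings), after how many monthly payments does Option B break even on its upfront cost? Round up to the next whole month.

23 months

Option A: at 10.40% the monthly rate is 0.0086667, so the payment is 30,000 × 0.0086667 / (1 − 1.0086667^−60) = $643.33.
Option B: monthly rate = 9.65%/12 = 0.0080417; payment = 30,000 × 0.0080417 / (1 − (1+0.0080417)^−60) = $632.26.
Monthly savings = $643.33 − $632.26 = $11.07.
Break-even = $250.00 / $11.07 = 22.58 → 23 months.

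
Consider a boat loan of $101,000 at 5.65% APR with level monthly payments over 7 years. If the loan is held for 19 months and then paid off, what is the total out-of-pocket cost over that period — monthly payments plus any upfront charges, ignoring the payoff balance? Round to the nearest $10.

Monthly rate = 5.65%/12 = 0.0047083; payment = 101,000 × 0.0047083 / (1 − (1+0.0047083)^−84) = $1,458.58.
Total outlay = 19 × $1,458.58 = $27,713.02.

$27,710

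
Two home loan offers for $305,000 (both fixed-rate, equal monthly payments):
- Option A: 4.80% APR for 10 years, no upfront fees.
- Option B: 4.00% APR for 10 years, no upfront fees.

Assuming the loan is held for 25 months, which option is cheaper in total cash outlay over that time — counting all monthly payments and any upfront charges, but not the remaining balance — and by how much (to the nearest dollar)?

Option A: at 4.80% the monthly rate is 0.0040000, so the payment is 305,000 × 0.0040000 / (1 − 1.0040000^−120) = $3,205.26.
Option B: monthly rate = 4%/12 = 0.0033333; payment = 305,000 × 0.0033333 / (1 − (1+0.0033333)^−120) = $3,087.98.
Over 25 months: Option A costs 25 × $3,205.26 = $80,131.50; Option B costs 25 × $3,087.98 = $77,199.50.
Option B is cheaper by $80,131.50 − $77,199.50 = $2,932.00.

Option B by $2,932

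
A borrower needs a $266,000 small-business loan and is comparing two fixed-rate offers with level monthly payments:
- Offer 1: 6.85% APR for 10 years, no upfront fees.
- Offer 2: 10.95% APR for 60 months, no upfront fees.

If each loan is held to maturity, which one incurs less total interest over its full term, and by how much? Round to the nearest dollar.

Offer 2 by $21,544

Offer 1: at 6.85% the monthly rate is 0.0057083, so the payment is 266,000 × 0.0057083 / (1 − 1.0057083^−120) = $3,067.96.
Total interest on Offer 1 = 120 × $3,067.96 − $266,000 = $102,155.20.
Offer 2: at 10.95% the monthly rate is 0.0091250, so the payment is 266,000 × 0.0091250 / (1 − 1.0091250^−60) = $5,776.85.
Total interest on Offer 2 = 60 × $5,776.85 − $266,000 = $80,611.00.
Offer 2 is lower by $21,544.20.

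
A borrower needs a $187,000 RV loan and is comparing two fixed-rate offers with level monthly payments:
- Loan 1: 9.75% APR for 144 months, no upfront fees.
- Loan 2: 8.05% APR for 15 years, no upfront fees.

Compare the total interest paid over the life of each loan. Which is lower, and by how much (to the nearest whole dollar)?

Loan 1: monthly rate = 9.75%/12 = 0.0081250; payment = 187,000 × 0.0081250 / (1 − (1+0.0081250)^−144) = $2,207.87.
Total interest on Loan 1 = 144 × $2,207.87 − $187,000 = $130,933.28.
Loan 2: at 8.05% the monthly rate is 0.0067083, so the payment is 187,000 × 0.0067083 / (1 − 1.0067083^−180) = $1,792.47.
Total interest on Loan 2 = 180 × $1,792.47 − $187,000 = $135,644.60.
Loan 1 is lower by $4,711.32.

Loan 1 by $4,711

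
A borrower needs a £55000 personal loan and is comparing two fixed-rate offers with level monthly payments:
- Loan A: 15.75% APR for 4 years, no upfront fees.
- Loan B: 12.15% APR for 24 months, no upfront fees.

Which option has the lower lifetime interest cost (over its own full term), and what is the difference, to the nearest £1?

Loan A: at 15.75% the monthly rate is 0.0131250, so the payment is 55,000 × 0.0131250 / (1 − 1.0131250^−48) = £1,551.68.
Total interest on Loan A = 48 × £1,551.68 − £55,000 = £19,480.64.
Loan B: monthly rate = 12.15%/12 = 0.0101250; payment = 55,000 × 0.0101250 / (1 − (1+0.0101250)^−24) = £2,592.90.
Total interest on Loan B = 24 × £2,592.90 − £55,000 = £7,229.60.
Loan B is lower by £12,251.04.

Loan B by £12,251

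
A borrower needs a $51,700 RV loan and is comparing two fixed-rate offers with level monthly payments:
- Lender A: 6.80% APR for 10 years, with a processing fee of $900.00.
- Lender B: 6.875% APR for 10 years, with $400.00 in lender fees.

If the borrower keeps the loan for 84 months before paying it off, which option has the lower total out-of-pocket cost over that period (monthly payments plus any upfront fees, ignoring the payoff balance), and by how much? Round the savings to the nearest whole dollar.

Lender B by $333

Lender A: at 6.80% the monthly rate is 0.0056667, so the payment is 51,700 × 0.0056667 / (1 − 1.0056667^−120) = $594.97.
Lender B: at 6.875% the monthly rate is 0.0057292, so the payment is 51,700 × 0.0057292 / (1 − 1.0057292^−120) = $596.96.
Over 84 months: Lender A costs 84 × $594.97 + $900.00 = $50,877.48; Lender B costs 84 × $596.96 + $400.00 = $50,544.64.
Lender B is cheaper by $50,877.48 − $50,544.64 = $332.84.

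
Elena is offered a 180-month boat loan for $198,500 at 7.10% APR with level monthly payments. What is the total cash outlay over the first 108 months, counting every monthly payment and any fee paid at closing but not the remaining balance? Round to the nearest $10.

$193,890

Monthly rate = 7.1%/12 = 0.0059167; payment = 198,500 × 0.0059167 / (1 − (1+0.0059167)^−180) = $1,795.29.
Total outlay = 108 × $1,795.29 = $193,891.32.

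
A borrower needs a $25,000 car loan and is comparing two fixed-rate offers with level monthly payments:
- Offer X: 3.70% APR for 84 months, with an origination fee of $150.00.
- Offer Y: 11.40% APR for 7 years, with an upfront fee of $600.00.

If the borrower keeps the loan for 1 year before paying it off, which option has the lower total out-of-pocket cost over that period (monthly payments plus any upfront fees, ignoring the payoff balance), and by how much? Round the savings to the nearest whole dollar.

Offer X: at 3.70% the monthly rate is 0.0030833, so the payment is 25,000 × 0.0030833 / (1 − 1.0030833^−84) = $338.28.
Offer Y: monthly rate = 11.4%/12 = 0.0095000; payment = 25,000 × 0.0095000 / (1 − (1+0.0095000)^−84) = $433.34.
Over 12 months: Offer X costs 12 × $338.28 + $150.00 = $4,209.36; Offer Y costs 12 × $433.34 + $600.00 = $5,800.08.
Offer X is cheaper by $5,800.08 − $4,209.36 = $1,590.72.

Offer X by $1,591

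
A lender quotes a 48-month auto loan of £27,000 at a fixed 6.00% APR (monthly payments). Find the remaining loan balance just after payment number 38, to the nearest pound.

With monthly rate i = 6%/12 = 0.0050000, the balance after k of n payments is P · [(1+i)^n − (1+i)^k] / [(1+i)^n − 1].
(1+0.0050000)^48 = 1.27048916 and (1+0.0050000)^38 = 1.20867725, so the balance is 27,000 × (1.27048916 − 1.20867725) / (1.27048916 − 1) = £6,170.01.

£6,170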